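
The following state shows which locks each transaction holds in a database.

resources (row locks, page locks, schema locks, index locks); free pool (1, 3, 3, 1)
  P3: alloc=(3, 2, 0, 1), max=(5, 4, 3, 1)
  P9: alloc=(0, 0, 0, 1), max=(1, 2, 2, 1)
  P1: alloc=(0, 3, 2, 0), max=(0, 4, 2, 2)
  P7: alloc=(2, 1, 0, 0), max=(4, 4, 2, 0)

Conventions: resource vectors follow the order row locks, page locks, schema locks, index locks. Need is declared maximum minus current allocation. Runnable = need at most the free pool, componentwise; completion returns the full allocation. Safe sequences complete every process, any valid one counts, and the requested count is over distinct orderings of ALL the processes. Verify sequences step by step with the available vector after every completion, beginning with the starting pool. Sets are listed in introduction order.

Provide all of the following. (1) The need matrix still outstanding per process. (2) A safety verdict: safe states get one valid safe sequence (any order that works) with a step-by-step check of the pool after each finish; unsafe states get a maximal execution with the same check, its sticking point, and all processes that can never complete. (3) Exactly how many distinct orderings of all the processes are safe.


(1) Need matrix, components ordered row locks, page locks, schema locks, index locks:
  P3: (2, 2, 3, 0)
  P9: (1, 2, 2, 0)
  P1: (0, 1, 0, 2)
  P7: (2, 3, 2, 0)
(2) UNSAFE.
Key observation: P9, P1 can finish, but then (1, 6, 5, 2) is all there is, and the blocked group's row locks demands exceed it.
Going as far as possible: P9, P1; after that, nothing fits. Walking it through:
  pool = (1, 3, 3, 1)
  P9: need (1, 2, 2, 0) fits (1, 3, 3, 1); releases (0, 0, 0, 1), pool now (1, 3, 3, 2)
  P1: need (0, 1, 0, 2) fits (1, 3, 3, 2); releases (0, 3, 2, 0), pool now (1, 6, 5, 2)
  P3 cannot run: need (2, 2, 3, 0) vs free (1, 6, 5, 2) (insufficient row locks)
  P7 cannot run: need (2, 3, 2, 0) vs free (1, 6, 5, 2) (insufficient row locks)
Permanently blocked: P3 and P7.
(3) Precisely 0 of the possible complete orderings are safe sequences.


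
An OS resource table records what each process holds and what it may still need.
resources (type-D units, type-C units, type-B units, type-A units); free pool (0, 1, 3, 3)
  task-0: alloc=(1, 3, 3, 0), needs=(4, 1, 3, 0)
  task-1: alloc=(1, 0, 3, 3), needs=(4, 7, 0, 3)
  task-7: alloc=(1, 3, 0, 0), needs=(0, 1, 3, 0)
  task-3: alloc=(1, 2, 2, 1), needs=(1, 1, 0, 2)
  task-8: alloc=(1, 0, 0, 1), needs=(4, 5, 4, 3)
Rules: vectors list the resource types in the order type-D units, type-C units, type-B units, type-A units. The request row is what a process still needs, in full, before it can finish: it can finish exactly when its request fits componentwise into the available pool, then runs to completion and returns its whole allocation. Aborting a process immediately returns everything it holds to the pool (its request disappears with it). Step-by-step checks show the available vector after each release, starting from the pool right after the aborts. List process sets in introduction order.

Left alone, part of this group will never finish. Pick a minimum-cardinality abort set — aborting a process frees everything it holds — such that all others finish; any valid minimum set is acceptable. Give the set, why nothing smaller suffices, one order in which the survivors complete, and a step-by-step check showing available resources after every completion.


The answer: abort task-0 and task-8.
Key observation: the returned (2, 3, 3, 1) from task-0 and task-8 is what brings task-1 — unrunnable before, under any order — into play at step 3.
Minimality, checking each single-abort alternative: task-0 alone leaves task-1 blocked (short on type-D units); task-1 alone leaves task-0 blocked (short on type-D units); task-7 alone leaves task-0 blocked (short on type-D units); task-3 alone leaves task-0 blocked (short on type-D units); task-8 alone leaves task-0 blocked (short on type-D units).
The survivors complete as task-7, task-3, task-1. Step-by-step check (starting from the post-abort pool):
  pool = (2, 4, 6, 4)
  task-7: need (0, 1, 3, 0) fits (2, 4, 6, 4); releases (1, 3, 0, 0), pool now (3, 7, 6, 4)
  task-3: need (1, 1, 0, 2) fits (3, 7, 6, 4); releases (1, 2, 2, 1), pool now (4, 9, 8, 5)
  task-1: need (4, 7, 0, 3) fits (4, 9, 8, 5); releases (1, 0, 3, 3), pool now (5, 9, 11, 8)


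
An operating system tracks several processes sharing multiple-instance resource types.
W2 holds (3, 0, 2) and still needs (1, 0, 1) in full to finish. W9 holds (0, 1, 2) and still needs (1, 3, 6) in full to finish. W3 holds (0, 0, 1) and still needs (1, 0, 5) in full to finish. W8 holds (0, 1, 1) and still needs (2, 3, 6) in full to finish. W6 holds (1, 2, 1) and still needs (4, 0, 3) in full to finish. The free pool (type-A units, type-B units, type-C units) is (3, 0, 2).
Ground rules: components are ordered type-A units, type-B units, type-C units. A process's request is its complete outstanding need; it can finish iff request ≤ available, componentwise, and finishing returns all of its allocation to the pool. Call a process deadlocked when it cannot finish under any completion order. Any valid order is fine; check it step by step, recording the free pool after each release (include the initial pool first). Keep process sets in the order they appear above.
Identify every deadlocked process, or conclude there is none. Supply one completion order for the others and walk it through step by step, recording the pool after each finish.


Deadlocked: W9 and W8.
Key observation: even finishing W2, W6, W3 leaves just (7, 2, 6) free — too little type-B units for any of the remaining processes.
One completion order for the rest: W2, W6, W3. Walking it through:
  pool = (3, 0, 2)
  run W2 (needs (1, 0, 1), free (3, 0, 2)); after release of (3, 0, 2) the pool is (6, 0, 4)
  run W6 (needs (4, 0, 3), free (6, 0, 4)); after release of (1, 2, 1) the pool is (7, 2, 5)
  run W3 (needs (1, 0, 5), free (7, 2, 5)); after release of (0, 0, 1) the pool is (7, 2, 6)
The blocked processes can never fit:
  W9 still needs (1, 3, 6) but only (7, 2, 6) is free — short on type-B units
  W8 still needs (2, 3, 6) but only (7, 2, 6) is free — short on type-B units


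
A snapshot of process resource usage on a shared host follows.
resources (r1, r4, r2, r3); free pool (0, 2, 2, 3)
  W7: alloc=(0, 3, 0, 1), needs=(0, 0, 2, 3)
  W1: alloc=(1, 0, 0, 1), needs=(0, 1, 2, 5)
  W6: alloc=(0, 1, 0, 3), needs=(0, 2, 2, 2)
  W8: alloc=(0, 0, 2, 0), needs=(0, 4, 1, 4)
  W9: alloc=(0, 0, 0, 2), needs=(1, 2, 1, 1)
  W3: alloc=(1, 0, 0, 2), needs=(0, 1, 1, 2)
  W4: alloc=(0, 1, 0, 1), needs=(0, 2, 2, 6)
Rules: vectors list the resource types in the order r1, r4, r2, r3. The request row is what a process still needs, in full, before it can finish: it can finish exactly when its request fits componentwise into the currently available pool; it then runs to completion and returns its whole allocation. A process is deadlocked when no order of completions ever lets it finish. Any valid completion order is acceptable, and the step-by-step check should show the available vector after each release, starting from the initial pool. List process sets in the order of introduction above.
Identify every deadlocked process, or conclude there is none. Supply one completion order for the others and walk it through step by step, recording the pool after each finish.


Nothing here is deadlocked.
Key observation: no deadlock: W7 fits now, and the freed resources carry the rest through.
One completion order for the rest: W7, W3, W8, W1, W9, W6, W4. Verifying each step:
  pool = (0, 2, 2, 3)
  run W7 (needs (0, 0, 2, 3), free (0, 2, 2, 3)); after release of (0, 3, 0, 1) the pool is (0, 5, 2, 4)
  run W3 (needs (0, 1, 1, 2), free (0, 5, 2, 4)); after release of (1, 0, 0, 2) the pool is (1, 5, 2, 6)
  run W8 (needs (0, 4, 1, 4), free (1, 5, 2, 6)); after release of (0, 0, 2, 0) the pool is (1, 5, 4, 6)
  run W1 (needs (0, 1, 2, 5), free (1, 5, 4, 6)); after release of (1, 0, 0, 1) the pool is (2, 5, 4, 7)
  run W9 (needs (1, 2, 1, 1), free (2, 5, 4, 7)); after release of (0, 0, 0, 2) the pool is (2, 5, 4, 9)
  run W6 (needs (0, 2, 2, 2), free (2, 5, 4, 9)); after release of (0, 1, 0, 3) the pool is (2, 6, 4, 12)
  run W4 (needs (0, 2, 2, 6), free (2, 6, 4, 12)); after release of (0, 1, 0, 1) the pool is (2, 7, 4, 13)


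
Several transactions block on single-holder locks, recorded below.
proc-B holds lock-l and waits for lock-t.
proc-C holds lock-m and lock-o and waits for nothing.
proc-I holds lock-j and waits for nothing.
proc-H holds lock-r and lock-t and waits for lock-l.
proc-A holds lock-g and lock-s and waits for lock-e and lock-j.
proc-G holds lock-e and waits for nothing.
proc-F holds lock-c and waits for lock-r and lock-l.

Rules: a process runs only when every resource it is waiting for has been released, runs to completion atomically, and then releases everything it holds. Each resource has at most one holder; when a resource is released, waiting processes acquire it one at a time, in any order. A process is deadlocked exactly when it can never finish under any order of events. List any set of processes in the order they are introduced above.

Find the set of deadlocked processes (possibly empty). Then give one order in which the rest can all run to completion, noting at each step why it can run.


Deadlocked: proc-B, proc-H and proc-F.
Key observation: proc-B -> proc-H -> proc-B is a circular wait — nothing in it can go first; proc-F waits into the deadlock from upstream.
A valid finishing order for the others: proc-I, proc-G, proc-A, proc-C.
Verifying each step:
  proc-I: no waits; runs immediately, freeing lock-j
  proc-G: no waits; runs immediately, freeing lock-e
  proc-A: everything it awaited (lock-e and lock-j) is free; runs, freeing lock-g and lock-s
  proc-C: no waits; runs immediately, freeing lock-m and lock-o


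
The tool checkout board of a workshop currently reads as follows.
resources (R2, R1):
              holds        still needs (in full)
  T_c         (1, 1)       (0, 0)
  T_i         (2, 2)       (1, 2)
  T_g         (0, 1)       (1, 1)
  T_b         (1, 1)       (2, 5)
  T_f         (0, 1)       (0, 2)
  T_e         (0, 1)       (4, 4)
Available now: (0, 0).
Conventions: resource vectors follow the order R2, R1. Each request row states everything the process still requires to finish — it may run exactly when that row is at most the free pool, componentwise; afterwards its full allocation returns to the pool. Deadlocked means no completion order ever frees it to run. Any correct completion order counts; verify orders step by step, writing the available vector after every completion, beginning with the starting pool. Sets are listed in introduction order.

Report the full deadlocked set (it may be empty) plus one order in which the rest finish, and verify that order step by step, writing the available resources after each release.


No process is deadlocked.
Key observation: T_c leads a chain of completions in which each release enables another process.
The rest can finish in the order T_c, T_g, T_f, T_i, T_b, T_e. Step-by-step check:
  pool = (0, 0)
  T_c: need (0, 0) fits (0, 0); releases (1, 1), pool now (1, 1)
  T_g: need (1, 1) fits (1, 1); releases (0, 1), pool now (1, 2)
  T_f: need (0, 2) fits (1, 2); releases (0, 1), pool now (1, 3)
  T_i: need (1, 2) fits (1, 3); releases (2, 2), pool now (3, 5)
  T_b: need (2, 5) fits (3, 5); releases (1, 1), pool now (4, 6)
  T_e: need (4, 4) fits (4, 6); releases (0, 1), pool now (4, 7)


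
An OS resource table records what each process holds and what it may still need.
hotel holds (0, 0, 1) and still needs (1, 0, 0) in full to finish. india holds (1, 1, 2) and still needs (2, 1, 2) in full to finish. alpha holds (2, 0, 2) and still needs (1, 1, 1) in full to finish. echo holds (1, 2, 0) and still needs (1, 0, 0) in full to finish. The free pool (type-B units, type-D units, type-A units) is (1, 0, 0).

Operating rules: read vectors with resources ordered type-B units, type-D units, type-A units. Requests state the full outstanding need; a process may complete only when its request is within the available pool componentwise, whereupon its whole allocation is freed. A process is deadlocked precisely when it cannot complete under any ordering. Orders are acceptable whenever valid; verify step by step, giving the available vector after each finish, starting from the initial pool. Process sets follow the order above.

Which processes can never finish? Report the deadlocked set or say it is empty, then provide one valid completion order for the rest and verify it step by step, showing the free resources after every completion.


Nothing here is deadlocked.
Key observation: the pool covers echo at once, and every later process fits after earlier releases.
A valid finishing order for the others: echo, hotel, alpha, india. Walking it through:
  pool = (1, 0, 0)
  echo needs (1, 0, 0) <= (1, 0, 0) -> finishes; pool += (1, 2, 0) = (2, 2, 0)
  hotel needs (1, 0, 0) <= (2, 2, 0) -> finishes; pool += (0, 0, 1) = (2, 2, 1)
  alpha needs (1, 1, 1) <= (2, 2, 1) -> finishes; pool += (2, 0, 2) = (4, 2, 3)
  india needs (2, 1, 2) <= (4, 2, 3) -> finishes; pool += (1, 1, 2) = (5, 3, 5)


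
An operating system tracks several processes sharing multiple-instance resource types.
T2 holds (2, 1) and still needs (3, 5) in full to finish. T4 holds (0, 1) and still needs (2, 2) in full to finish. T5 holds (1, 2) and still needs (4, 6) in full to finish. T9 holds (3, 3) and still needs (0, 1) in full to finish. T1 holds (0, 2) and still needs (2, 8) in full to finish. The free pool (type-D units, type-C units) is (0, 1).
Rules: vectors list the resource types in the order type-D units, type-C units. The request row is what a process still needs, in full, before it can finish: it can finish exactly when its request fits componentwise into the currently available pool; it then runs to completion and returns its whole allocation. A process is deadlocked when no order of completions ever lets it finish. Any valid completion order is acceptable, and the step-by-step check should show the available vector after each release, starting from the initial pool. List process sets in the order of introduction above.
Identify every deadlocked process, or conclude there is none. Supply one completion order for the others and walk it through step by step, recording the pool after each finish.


The deadlocked set is empty.
Key observation: there is always a runnable process — T9 first — so the state unwinds completely.
One completion order for the rest: T9, T4, T2, T5, T1. Step-by-step check:
  pool = (0, 1)
  T9: need (0, 1) fits (0, 1); releases (3, 3), pool now (3, 4)
  T4: need (2, 2) fits (3, 4); releases (0, 1), pool now (3, 5)
  T2: need (3, 5) fits (3, 5); releases (2, 1), pool now (5, 6)
  T5: need (4, 6) fits (5, 6); releases (1, 2), pool now (6, 8)
  T1: need (2, 8) fits (6, 8); releases (0, 2), pool now (6, 10)


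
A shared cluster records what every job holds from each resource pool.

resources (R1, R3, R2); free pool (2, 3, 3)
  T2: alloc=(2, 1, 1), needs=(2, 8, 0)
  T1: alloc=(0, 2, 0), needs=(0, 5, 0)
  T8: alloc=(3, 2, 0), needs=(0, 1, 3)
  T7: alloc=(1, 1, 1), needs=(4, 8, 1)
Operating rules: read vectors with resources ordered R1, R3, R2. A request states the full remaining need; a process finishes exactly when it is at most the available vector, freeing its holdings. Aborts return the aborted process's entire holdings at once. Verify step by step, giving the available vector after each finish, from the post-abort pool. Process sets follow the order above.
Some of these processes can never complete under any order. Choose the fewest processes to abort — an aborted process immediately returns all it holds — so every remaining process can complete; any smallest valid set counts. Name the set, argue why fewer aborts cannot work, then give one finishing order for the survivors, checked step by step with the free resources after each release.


Abort T7.
Key observation: T2 could never have finished before the abort; with (1, 1, 1) returned by T7, it fits at step 3.
Why nothing smaller works: aborting no one leaves the state deadlocked as given.
Survivors finish in the order: T8, T1, T2. Step-by-step check (pool after the aborts first):
  pool = (3, 4, 4)
  T8 needs (0, 1, 3) <= (3, 4, 4) -> finishes; pool += (3, 2, 0) = (6, 6, 4)
  T1 needs (0, 5, 0) <= (6, 6, 4) -> finishes; pool += (0, 2, 0) = (6, 8, 4)
  T2 needs (2, 8, 0) <= (6, 8, 4) -> finishes; pool += (2, 1, 1) = (8, 9, 5)


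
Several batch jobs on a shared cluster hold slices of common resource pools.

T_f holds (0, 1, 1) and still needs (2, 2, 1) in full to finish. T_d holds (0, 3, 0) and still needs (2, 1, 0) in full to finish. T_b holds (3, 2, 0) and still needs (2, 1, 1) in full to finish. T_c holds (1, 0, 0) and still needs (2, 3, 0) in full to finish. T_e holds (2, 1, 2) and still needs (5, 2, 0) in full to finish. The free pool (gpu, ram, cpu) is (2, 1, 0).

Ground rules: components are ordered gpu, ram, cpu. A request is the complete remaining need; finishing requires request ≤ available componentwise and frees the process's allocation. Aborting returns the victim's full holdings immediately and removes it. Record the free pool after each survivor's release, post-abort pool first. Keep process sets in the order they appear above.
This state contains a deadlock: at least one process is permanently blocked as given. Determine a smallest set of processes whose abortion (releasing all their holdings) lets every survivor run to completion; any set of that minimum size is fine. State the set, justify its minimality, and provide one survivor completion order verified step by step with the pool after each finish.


Abort T_b.
Key observation: the deadlocked T_e becomes finishable only because T_b released (3, 2, 0); it completes at step 1 below.
No smaller set exists: with zero aborts the deadlock remains.
Survivors finish in the order: T_e, T_d, T_c, T_f. Verifying each step (pool after the aborts first):
  pool = (5, 3, 0)
  T_e needs (5, 2, 0) <= (5, 3, 0) -> finishes; pool += (2, 1, 2) = (7, 4, 2)
  T_d needs (2, 1, 0) <= (7, 4, 2) -> finishes; pool += (0, 3, 0) = (7, 7, 2)
  T_c needs (2, 3, 0) <= (7, 7, 2) -> finishes; pool += (1, 0, 0) = (8, 7, 2)
  T_f needs (2, 2, 1) <= (8, 7, 2) -> finishes; pool += (0, 1, 1) = (8, 8, 3)


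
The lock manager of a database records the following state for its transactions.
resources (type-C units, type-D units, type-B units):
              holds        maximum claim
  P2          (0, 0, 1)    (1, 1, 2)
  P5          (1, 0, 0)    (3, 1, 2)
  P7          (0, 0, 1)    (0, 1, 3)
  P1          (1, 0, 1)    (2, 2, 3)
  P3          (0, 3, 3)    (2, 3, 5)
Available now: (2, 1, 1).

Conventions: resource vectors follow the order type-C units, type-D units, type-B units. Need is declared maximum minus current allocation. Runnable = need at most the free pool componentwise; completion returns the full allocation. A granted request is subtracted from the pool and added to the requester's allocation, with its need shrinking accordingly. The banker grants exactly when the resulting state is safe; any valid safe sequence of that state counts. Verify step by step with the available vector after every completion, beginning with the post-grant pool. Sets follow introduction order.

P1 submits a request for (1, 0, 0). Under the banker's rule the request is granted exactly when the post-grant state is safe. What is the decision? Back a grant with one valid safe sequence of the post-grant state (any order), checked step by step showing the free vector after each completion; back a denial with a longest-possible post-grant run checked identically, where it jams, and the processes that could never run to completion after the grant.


DENY. Granting would leave the state unsafe.
Key observation: after P2, P7 the pool peaks at (1, 1, 3), and each blocked process is short somewhere: P5 on type-C units; P1 on type-D units; P3 on type-C units.
After a pretend grant, a maximal execution: P2, P7 — then nothing else fits. Check, step by step:
  pool = (1, 1, 1)
  P2 needs (1, 1, 1) <= (1, 1, 1) -> finishes; pool += (0, 0, 1) = (1, 1, 2)
  P7 needs (0, 1, 2) <= (1, 1, 2) -> finishes; pool += (0, 0, 1) = (1, 1, 3)
  P5 still needs (2, 1, 2) but only (1, 1, 3) is free — short on type-C units
  P1 still needs (0, 2, 2) but only (1, 1, 3) is free — short on type-D units
  P3 still needs (2, 0, 2) but only (1, 1, 3) is free — short on type-C units
Post-grant, the permanently blocked set is P5, P1 and P3.


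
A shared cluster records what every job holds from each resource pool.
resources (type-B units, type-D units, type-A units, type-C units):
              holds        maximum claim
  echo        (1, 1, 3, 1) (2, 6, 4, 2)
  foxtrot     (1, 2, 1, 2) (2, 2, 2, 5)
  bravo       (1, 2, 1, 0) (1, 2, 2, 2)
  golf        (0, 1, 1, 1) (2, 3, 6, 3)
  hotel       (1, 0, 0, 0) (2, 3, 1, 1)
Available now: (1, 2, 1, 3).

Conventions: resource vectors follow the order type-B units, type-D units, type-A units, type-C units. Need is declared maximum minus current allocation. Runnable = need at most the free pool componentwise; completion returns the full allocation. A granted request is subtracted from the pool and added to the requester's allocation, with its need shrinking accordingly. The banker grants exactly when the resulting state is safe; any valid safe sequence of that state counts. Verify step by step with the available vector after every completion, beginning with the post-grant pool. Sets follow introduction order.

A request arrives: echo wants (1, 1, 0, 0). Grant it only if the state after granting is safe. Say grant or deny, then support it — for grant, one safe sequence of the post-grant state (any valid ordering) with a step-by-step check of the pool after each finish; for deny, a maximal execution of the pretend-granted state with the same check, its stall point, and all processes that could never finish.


GRANT — the state after the grant stays safe, e.g. via bravo, foxtrot, echo, golf, hotel.
Key observation: the transfer keeps a workable pool ((0, 1, 1, 3)); bravo starts the safe sequence.
Check on the post-grant state, step by step:
  pool = (0, 1, 1, 3)
  bravo: need (0, 0, 1, 2) fits (0, 1, 1, 3); releases (1, 2, 1, 0), pool now (1, 3, 2, 3)
  foxtrot: need (1, 0, 1, 3) fits (1, 3, 2, 3); releases (1, 2, 1, 2), pool now (2, 5, 3, 5)
  echo: need (0, 4, 1, 1) fits (2, 5, 3, 5); releases (2, 2, 3, 1), pool now (4, 7, 6, 6)
  golf: need (2, 2, 5, 2) fits (4, 7, 6, 6); releases (0, 1, 1, 1), pool now (4, 8, 7, 7)
  hotel: need (1, 3, 1, 1) fits (4, 8, 7, 7); releases (1, 0, 0, 0), pool now (5, 8, 7, 7)


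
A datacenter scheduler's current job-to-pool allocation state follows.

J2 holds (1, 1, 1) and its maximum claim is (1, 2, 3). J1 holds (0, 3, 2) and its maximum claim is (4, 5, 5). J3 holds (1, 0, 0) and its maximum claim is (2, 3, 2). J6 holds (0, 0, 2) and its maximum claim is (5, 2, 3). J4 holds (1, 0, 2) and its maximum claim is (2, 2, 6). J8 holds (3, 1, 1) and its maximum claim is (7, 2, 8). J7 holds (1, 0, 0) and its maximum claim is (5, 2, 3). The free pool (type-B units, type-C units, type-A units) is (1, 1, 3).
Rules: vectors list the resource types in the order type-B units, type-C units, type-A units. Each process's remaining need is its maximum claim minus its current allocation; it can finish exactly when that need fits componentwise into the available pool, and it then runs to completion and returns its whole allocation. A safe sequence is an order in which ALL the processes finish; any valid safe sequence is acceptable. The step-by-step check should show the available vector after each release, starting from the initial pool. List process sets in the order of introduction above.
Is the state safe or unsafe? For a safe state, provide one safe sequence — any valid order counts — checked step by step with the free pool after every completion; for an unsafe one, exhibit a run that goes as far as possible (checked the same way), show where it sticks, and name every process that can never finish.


The state is UNSAFE.
Key observation: after J2, J4 the pool peaks at (3, 2, 6), and each blocked process is short somewhere: J1 on type-B units; J3 on type-C units; J6 on type-B units; J8 on type-B units, type-A units; J7 on type-B units.
The run J2, J4 cannot be extended any further. Step-by-step check:
  pool = (1, 1, 3)
  run J2 (needs (0, 1, 2), free (1, 1, 3)); after release of (1, 1, 1) the pool is (2, 2, 4)
  run J4 (needs (1, 2, 4), free (2, 2, 4)); after release of (1, 0, 2) the pool is (3, 2, 6)
  J1 cannot run: need (4, 2, 3) vs free (3, 2, 6) (insufficient type-B units)
  J3 cannot run: need (1, 3, 2) vs free (3, 2, 6) (insufficient type-C units)
  J6 cannot run: need (5, 2, 1) vs free (3, 2, 6) (insufficient type-B units)
  J8 cannot run: need (4, 1, 7) vs free (3, 2, 6) (insufficient type-B units and type-A units)
  J7 cannot run: need (4, 2, 3) vs free (3, 2, 6) (insufficient type-B units)
Processes that can never finish: J1, J3, J6, J8 and J7.


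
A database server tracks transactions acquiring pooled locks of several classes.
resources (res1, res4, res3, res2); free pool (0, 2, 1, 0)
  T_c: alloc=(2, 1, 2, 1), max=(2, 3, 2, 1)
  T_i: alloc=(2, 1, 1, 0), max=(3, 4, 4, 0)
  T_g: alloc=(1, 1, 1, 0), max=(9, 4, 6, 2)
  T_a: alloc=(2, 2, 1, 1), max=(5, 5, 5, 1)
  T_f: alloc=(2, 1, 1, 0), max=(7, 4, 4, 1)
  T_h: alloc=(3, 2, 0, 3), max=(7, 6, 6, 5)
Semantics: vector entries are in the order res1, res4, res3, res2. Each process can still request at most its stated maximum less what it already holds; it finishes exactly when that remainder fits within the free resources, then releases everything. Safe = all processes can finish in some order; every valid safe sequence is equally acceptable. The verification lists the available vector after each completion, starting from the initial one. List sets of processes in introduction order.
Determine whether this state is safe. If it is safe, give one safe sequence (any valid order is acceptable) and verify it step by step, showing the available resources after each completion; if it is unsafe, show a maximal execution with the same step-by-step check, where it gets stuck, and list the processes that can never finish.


SAFE. One safe sequence: T_c, T_i, T_a, T_f, T_h, T_g.
Key observation: the first exact fit in this order is T_c — it needs (0, 2, 0, 0) with (0, 2, 1, 0) free, meeting a requested resource to the last unit.
Verifying each step:
  pool = (0, 2, 1, 0)
  T_c: need (0, 2, 0, 0) fits (0, 2, 1, 0); releases (2, 1, 2, 1), pool now (2, 3, 3, 1)
  T_i: need (1, 3, 3, 0) fits (2, 3, 3, 1); releases (2, 1, 1, 0), pool now (4, 4, 4, 1)
  T_a: need (3, 3, 4, 0) fits (4, 4, 4, 1); releases (2, 2, 1, 1), pool now (6, 6, 5, 2)
  T_f: need (5, 3, 3, 1) fits (6, 6, 5, 2); releases (2, 1, 1, 0), pool now (8, 7, 6, 2)
  T_h: need (4, 4, 6, 2) fits (8, 7, 6, 2); releases (3, 2, 0, 3), pool now (11, 9, 6, 5)
  T_g: need (8, 3, 5, 2) fits (11, 9, 6, 5); releases (1, 1, 1, 0), pool now (12, 10, 7, 5)


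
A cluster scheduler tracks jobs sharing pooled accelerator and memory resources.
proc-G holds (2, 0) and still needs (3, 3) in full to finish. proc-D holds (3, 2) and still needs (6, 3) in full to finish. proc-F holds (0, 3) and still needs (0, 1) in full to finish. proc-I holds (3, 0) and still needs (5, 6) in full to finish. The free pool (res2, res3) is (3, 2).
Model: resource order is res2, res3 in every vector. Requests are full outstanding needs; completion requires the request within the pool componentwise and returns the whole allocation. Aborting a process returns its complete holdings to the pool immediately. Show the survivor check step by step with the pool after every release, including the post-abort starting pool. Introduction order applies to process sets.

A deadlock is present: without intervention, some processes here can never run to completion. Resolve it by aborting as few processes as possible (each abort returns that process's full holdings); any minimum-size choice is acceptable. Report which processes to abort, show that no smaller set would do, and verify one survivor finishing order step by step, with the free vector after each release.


The answer: abort proc-I.
Key observation: proc-D could never have finished before the abort; with (3, 0) returned by proc-I, it fits at step 2.
Minimality: the empty abort set fails — the state is deadlocked as it stands.
One survivor order: proc-F, proc-D, proc-G. Verifying each step (post-abort pool first):
  pool = (6, 2)
  run proc-F (needs (0, 1), free (6, 2)); after release of (0, 3) the pool is (6, 5)
  run proc-D (needs (6, 3), free (6, 5)); after release of (3, 2) the pool is (9, 7)
  run proc-G (needs (3, 3), free (9, 7)); after release of (2, 0) the pool is (11, 7)


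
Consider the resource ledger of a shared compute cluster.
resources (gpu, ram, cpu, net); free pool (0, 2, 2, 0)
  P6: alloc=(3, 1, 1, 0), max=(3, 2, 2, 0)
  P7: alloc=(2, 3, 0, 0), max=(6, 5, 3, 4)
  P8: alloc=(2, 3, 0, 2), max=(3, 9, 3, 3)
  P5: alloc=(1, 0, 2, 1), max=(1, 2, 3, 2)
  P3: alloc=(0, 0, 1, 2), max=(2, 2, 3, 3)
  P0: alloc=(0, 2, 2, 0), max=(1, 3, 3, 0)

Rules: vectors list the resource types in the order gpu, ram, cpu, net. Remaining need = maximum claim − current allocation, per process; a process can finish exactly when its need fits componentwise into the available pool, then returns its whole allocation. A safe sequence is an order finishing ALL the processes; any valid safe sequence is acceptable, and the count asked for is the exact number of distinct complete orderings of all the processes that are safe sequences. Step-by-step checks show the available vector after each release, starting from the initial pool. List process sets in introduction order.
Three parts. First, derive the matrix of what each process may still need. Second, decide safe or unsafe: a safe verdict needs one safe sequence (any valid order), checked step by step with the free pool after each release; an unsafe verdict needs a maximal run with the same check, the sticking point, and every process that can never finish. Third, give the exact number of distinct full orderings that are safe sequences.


(1) Need matrix, components ordered gpu, ram, cpu, net:
  P6: (0, 1, 1, 0)
  P7: (4, 2, 3, 4)
  P8: (1, 6, 3, 1)
  P5: (0, 2, 1, 1)
  P3: (2, 2, 2, 1)
  P0: (1, 1, 1, 0)
(2) The state is UNSAFE.
Key observation: no order helps: past P6, P0, the free pool tops out at (3, 5, 5, 0), below what each blocked process needs in net.
Going as far as possible: P6, P0; after that, nothing fits. Verifying each step:
  pool = (0, 2, 2, 0)
  P6 needs (0, 1, 1, 0) <= (0, 2, 2, 0) -> finishes; pool += (3, 1, 1, 0) = (3, 3, 3, 0)
  P0 needs (1, 1, 1, 0) <= (3, 3, 3, 0) -> finishes; pool += (0, 2, 2, 0) = (3, 5, 5, 0)
  P7 still needs (4, 2, 3, 4) but only (3, 5, 5, 0) is free — short on gpu and net
  P8 still needs (1, 6, 3, 1) but only (3, 5, 5, 0) is free — short on ram and net
  P5 still needs (0, 2, 1, 1) but only (3, 5, 5, 0) is free — short on net
  P3 still needs (2, 2, 2, 1) but only (3, 5, 5, 0) is free — short on net
Processes that can never finish: P7, P8, P5 and P3.
(3) Precisely 0 of the possible complete orderings are safe sequences.


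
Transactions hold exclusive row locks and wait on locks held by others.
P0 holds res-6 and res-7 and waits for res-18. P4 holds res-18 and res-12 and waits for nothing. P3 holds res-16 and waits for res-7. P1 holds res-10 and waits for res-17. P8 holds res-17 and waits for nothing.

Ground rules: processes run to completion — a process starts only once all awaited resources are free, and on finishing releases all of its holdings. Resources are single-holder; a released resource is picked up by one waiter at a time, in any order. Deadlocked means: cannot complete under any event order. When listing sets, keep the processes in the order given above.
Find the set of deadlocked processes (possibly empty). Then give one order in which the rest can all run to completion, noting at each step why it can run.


No process is deadlocked.
Key observation: every chain of waits terminates; starting from the processes that wait on nothing, all the rest unlock in turn.
One completion order for the rest: P4, P0, P8, P1, P3.
Walking it through:
  P4 waits on nothing -> runs at once and releases res-18 and res-12
  run P0 (all its waits — res-18 — are resolved); releases res-6 and res-7
  P8 waits on nothing -> runs at once and releases res-17
  run P1 (all its waits — res-17 — are resolved); releases res-10
  run P3 (all its waits — res-7 — are resolved); releases res-16


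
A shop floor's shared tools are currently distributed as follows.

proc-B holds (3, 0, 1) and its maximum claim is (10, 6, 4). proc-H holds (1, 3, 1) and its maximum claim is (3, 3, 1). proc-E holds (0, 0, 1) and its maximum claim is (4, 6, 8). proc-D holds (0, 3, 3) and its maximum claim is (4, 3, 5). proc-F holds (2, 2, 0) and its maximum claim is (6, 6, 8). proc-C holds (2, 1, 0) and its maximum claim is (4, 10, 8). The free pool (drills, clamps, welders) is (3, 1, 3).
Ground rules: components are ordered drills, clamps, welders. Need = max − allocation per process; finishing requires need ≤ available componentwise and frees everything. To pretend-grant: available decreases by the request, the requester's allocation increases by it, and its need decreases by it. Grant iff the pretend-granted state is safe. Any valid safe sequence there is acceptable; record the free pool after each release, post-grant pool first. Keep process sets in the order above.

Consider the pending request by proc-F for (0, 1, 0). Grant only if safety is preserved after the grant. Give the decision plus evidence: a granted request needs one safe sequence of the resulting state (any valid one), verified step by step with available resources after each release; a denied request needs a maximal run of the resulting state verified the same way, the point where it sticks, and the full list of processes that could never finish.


GRANT. The post-grant state is safe; one safe sequence: proc-H, proc-D, proc-E, proc-F, proc-C, proc-B.
Key observation: after the grant the pool drops to (3, 0, 3), which still lets proc-H finish first and unwind the rest.
Step-by-step check of the post-grant state:
  pool = (3, 0, 3)
  run proc-H (needs (2, 0, 0), free (3, 0, 3)); after release of (1, 3, 1) the pool is (4, 3, 4)
  run proc-D (needs (4, 0, 2), free (4, 3, 4)); after release of (0, 3, 3) the pool is (4, 6, 7)
  run proc-E (needs (4, 6, 7), free (4, 6, 7)); after release of (0, 0, 1) the pool is (4, 6, 8)
  run proc-F (needs (4, 3, 8), free (4, 6, 8)); after release of (2, 3, 0) the pool is (6, 9, 8)
  run proc-C (needs (2, 9, 8), free (6, 9, 8)); after release of (2, 1, 0) the pool is (8, 10, 8)
  run proc-B (needs (7, 6, 3), free (8, 10, 8)); after release of (3, 0, 1) the pool is (11, 10, 9)


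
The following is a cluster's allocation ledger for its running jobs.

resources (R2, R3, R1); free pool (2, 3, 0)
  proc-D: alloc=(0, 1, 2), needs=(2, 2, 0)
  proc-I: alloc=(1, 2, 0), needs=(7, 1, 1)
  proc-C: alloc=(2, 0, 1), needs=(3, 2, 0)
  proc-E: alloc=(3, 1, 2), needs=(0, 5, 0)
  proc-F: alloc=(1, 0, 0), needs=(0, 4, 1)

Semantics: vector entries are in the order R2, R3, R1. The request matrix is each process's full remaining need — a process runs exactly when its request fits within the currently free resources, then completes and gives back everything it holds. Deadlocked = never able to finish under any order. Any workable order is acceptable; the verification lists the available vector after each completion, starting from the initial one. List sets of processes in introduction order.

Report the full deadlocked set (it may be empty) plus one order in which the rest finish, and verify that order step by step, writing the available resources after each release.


The deadlocked set is proc-I and proc-E.
Key observation: after proc-D, proc-F, proc-C the pool peaks at (5, 4, 3), and each blocked process is short somewhere: proc-I on R2; proc-E on R3.
One completion order for the rest: proc-D, proc-F, proc-C. Check, step by step:
  pool = (2, 3, 0)
  proc-D needs (2, 2, 0) <= (2, 3, 0) -> finishes; pool += (0, 1, 2) = (2, 4, 2)
  proc-F needs (0, 4, 1) <= (2, 4, 2) -> finishes; pool += (1, 0, 0) = (3, 4, 2)
  proc-C needs (3, 2, 0) <= (3, 4, 2) -> finishes; pool += (2, 0, 1) = (5, 4, 3)
None of the blocked processes ever fits:
  blocked: proc-I wants (7, 1, 1), pool (5, 4, 3) — not enough R2
  blocked: proc-E wants (0, 5, 0), pool (5, 4, 3) — not enough R3


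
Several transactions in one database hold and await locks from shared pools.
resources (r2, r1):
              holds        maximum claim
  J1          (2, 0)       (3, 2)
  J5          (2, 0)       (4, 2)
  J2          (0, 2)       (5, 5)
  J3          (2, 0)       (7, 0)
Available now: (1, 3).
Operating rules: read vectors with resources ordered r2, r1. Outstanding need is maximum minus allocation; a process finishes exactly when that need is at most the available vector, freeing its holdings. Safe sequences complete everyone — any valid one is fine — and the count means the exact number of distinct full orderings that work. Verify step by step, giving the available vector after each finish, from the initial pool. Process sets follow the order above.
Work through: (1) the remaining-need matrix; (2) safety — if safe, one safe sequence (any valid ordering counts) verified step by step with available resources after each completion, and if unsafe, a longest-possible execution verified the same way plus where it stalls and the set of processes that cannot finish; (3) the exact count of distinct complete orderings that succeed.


(1) Remaining need (order r2, r1):
  J1: (1, 2)
  J5: (2, 2)
  J2: (5, 3)
  J3: (5, 0)
(2) SAFE. One safe sequence: J1, J5, J2, J3.
Key observation: reading the order forward, J1 is the first process whose need (1, 2) meets the free pool (1, 3) exactly on a resource it requests.
Check, step by step:
  pool = (1, 3)
  J1 needs (1, 2) <= (1, 3) -> finishes; pool += (2, 0) = (3, 3)
  J5 needs (2, 2) <= (3, 3) -> finishes; pool += (2, 0) = (5, 3)
  J2 needs (5, 3) <= (5, 3) -> finishes; pool += (0, 2) = (5, 5)
  J3 needs (5, 0) <= (5, 5) -> finishes; pool += (2, 0) = (7, 5)
(3) Exactly 2 of the possible complete orderings are safe sequences.


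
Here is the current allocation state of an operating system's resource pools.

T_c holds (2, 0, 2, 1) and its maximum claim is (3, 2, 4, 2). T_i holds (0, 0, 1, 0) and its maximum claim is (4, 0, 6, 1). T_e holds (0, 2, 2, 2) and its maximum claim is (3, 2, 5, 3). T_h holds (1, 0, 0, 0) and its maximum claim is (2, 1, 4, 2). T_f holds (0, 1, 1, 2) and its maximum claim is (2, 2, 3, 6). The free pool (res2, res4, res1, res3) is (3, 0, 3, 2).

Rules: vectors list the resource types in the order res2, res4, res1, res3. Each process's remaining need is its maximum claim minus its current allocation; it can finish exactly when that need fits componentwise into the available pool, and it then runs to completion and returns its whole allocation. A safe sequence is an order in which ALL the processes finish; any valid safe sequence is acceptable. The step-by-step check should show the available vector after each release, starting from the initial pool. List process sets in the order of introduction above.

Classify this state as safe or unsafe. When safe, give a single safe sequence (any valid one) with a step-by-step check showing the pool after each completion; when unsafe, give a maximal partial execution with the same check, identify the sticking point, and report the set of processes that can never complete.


The state is SAFE; one workable sequence: T_e, T_c, T_f, T_i, T_h.
Key observation: the order's first zero-slack moment is T_e ((3, 0, 3, 1) needed, (3, 0, 3, 2) free — a requested resource with nothing to spare).
Check, step by step:
  pool = (3, 0, 3, 2)
  T_e needs (3, 0, 3, 1) <= (3, 0, 3, 2) -> finishes; pool += (0, 2, 2, 2) = (3, 2, 5, 4)
  T_c needs (1, 2, 2, 1) <= (3, 2, 5, 4) -> finishes; pool += (2, 0, 2, 1) = (5, 2, 7, 5)
  T_f needs (2, 1, 2, 4) <= (5, 2, 7, 5) -> finishes; pool += (0, 1, 1, 2) = (5, 3, 8, 7)
  T_i needs (4, 0, 5, 1) <= (5, 3, 8, 7) -> finishes; pool += (0, 0, 1, 0) = (5, 3, 9, 7)
  T_h needs (1, 1, 4, 2) <= (5, 3, 9, 7) -> finishes; pool += (1, 0, 0, 0) = (6, 3, 9, 7)
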